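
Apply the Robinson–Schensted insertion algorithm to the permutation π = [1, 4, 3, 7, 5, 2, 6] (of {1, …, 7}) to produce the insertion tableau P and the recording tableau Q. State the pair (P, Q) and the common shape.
P = [1, 2, 5, 6] / [3, 7] / [4];  Q = [1, 2, 4, 7] / [3, 5] / [6];  common shape = (4, 2, 1)

Row-insert the values π_1, π_2, … into P one at a time, bumping the leftmost entry strictly greater than the inserted value down to the next row. The recording tableau Q records, in position (i, j), the step at which that cell was added to P.
  Insert 1 (step 1): P = [1];  Q = [1]
  Insert 4 (step 2): P = [1, 4];  Q = [1, 2]
  Insert 3 (step 3): P = [1, 3] / [4];  Q = [1, 2] / [3]
  Insert 7 (step 4): P = [1, 3, 7] / [4];  Q = [1, 2, 4] / [3]
  Insert 5 (step 5): P = [1, 3, 5] / [4, 7];  Q = [1, 2, 4] / [3, 5]
  Insert 2 (step 6): P = [1, 2, 5] / [3, 7] / [4];  Q = [1, 2, 4] / [3, 5] / [6]
  Insert 6 (step 7): P = [1, 2, 5, 6] / [3, 7] / [4];  Q = [1, 2, 4, 7] / [3, 5] / [6]
Final shape: (4, 2, 1).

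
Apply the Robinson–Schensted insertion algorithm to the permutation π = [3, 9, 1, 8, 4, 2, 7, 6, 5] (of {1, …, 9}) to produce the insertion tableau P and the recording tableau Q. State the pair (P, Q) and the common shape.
P = [1, 2, 5] / [3, 4, 6] / [7] / [8] / [9];  Q = [1, 2, 7] / [3, 4, 8] / [5] / [6] / [9];  common shape = (3, 3, 1, 1, 1)

Row-insert the values π_1, π_2, … into P one at a time, bumping the leftmost entry strictly greater than the inserted value down to the next row. The recording tableau Q records, in position (i, j), the step at which that cell was added to P.
  Insert 3 (step 1): P = [3];  Q = [1]
  Insert 9 (step 2): P = [3, 9];  Q = [1, 2]
  Insert 1 (step 3): P = [1, 9] / [3];  Q = [1, 2] / [3]
  Insert 8 (step 4): P = [1, 8] / [3, 9];  Q = [1, 2] / [3, 4]
  Insert 4 (step 5): P = [1, 4] / [3, 8] / [9];  Q = [1, 2] / [3, 4] / [5]
  Insert 2 (step 6): P = [1, 2] / [3, 4] / [8] / [9];  Q = [1, 2] / [3, 4] / [5] / [6]
  Insert 7 (step 7): P = [1, 2, 7] / [3, 4] / [8] / [9];  Q = [1, 2, 7] / [3, 4] / [5] / [6]
  Insert 6 (step 8): P = [1, 2, 6] / [3, 4, 7] / [8] / [9];  Q = [1, 2, 7] / [3, 4, 8] / [5] / [6]
  Insert 5 (step 9): P = [1, 2, 5] / [3, 4, 6] / [7] / [8] / [9];  Q = [1, 2, 7] / [3, 4, 8] / [5] / [6] / [9]
Final shape: (3, 3, 1, 1, 1).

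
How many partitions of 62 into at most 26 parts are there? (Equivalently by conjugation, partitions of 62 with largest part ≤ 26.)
p(62, parts ≤ 26) = 1219073

Use the recurrence p(n, m) = p(n, m−1) + p(n−m, m): either the largest part is < m (count p(n, m−1)) or the largest part is exactly m (remove one copy of m, count p(n−m, m)). With p(0, ·) = 1 this gives p(62, parts ≤ 26) = 1219073. (By conjugating Young diagrams, this also counts partitions of 62 into at most 26 parts.)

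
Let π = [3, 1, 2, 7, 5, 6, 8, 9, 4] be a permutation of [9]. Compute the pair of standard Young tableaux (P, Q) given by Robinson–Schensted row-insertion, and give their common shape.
P = [1, 2, 4, 6, 8, 9] / [3, 5] / [7];  Q = [1, 3, 4, 6, 7, 8] / [2, 5] / [9];  common shape = (6, 2, 1)

Row-insert the values π_1, π_2, … into P one at a time, bumping the leftmost entry strictly greater than the inserted value down to the next row. The recording tableau Q records, in position (i, j), the step at which that cell was added to P.
  Insert 3 (step 1): P = [3];  Q = [1]
  Insert 1 (step 2): P = [1] / [3];  Q = [1] / [2]
  Insert 2 (step 3): P = [1, 2] / [3];  Q = [1, 3] / [2]
  Insert 7 (step 4): P = [1, 2, 7] / [3];  Q = [1, 3, 4] / [2]
  Insert 5 (step 5): P = [1, 2, 5] / [3, 7];  Q = [1, 3, 4] / [2, 5]
  Insert 6 (step 6): P = [1, 2, 5, 6] / [3, 7];  Q = [1, 3, 4, 6] / [2, 5]
  Insert 8 (step 7): P = [1, 2, 5, 6, 8] / [3, 7];  Q = [1, 3, 4, 6, 7] / [2, 5]
  Insert 9 (step 8): P = [1, 2, 5, 6, 8, 9] / [3, 7];  Q = [1, 3, 4, 6, 7, 8] / [2, 5]
  Insert 4 (step 9): P = [1, 2, 4, 6, 8, 9] / [3, 5] / [7];  Q = [1, 3, 4, 6, 7, 8] / [2, 5] / [9]
Final shape: (6, 2, 1).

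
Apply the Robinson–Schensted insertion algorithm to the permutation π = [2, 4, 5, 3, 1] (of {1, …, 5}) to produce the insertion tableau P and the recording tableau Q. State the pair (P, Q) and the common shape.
P = [1, 3, 5] / [2] / [4];  Q = [1, 2, 3] / [4] / [5];  common shape = (3, 1, 1)

Row-insert the values π_1, π_2, … into P one at a time, bumping the leftmost entry strictly greater than the inserted value down to the next row. The recording tableau Q records, in position (i, j), the step at which that cell was added to P.
  Insert 2 (step 1): P = [2];  Q = [1]
  Insert 4 (step 2): P = [2, 4];  Q = [1, 2]
  Insert 5 (step 3): P = [2, 4, 5];  Q = [1, 2, 3]
  Insert 3 (step 4): P = [2, 3, 5] / [4];  Q = [1, 2, 3] / [4]
  Insert 1 (step 5): P = [1, 3, 5] / [2] / [4];  Q = [1, 2, 3] / [4] / [5]
Final shape: (3, 1, 1).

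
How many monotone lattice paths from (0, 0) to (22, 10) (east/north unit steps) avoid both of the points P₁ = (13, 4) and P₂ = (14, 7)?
Number of paths = 34984940

Inclusion–exclusion. Total paths: C(32, 22) = 64512240. Through P₁: C(17, 13)·C(15, 9) = 11911900. Through P₂: C(21, 14)·C(11, 8) = 19186200. Since P₁ is strictly southwest of P₂, a monotone path through both must visit P₁ then P₂; paths through both = C(17, 13)·C(4, 1)·C(11, 8) = 1570800. Avoid both = 64512240 − 11911900 − 19186200 + 1570800 = 34984940.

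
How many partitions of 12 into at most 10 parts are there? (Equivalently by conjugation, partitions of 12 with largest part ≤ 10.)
p(12, parts ≤ 10) = 75

Partitions of 12 with all parts ≤ 10: 10+2, 10+1+1, 9+3, 9+2+1, 9+1+1+1, 8+4, 8+3+1, 8+2+2, 8+2+1+1, 8+1+1+1+1, 7+5, 7+4+1, 7+3+2, 7+3+1+1, 7+2+2+1, 7+2+1+1+1, 7+1+1+1+1+1, 6+6, 6+5+1, 6+4+2, 6+4+1+1, 6+3+3, 6+3+2+1, 6+3+1+1+1, 6+2+2+2, 6+2+2+1+1, 6+2+1+1+1+1, 6+1+1+1+1+1+1, 5+5+2, 5+5+1+1, … (75 total). Count = 75.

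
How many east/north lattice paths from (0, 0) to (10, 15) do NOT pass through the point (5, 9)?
Number of paths = 2343836

Total paths from (0, 0) to (10, 15): C(25, 10) = 3268760. Paths through (5, 9): (paths (0, 0) → (5, 9)) × (paths (5, 9) → (10, 15)) = C(14, 5) · C(11, 5) = 2002 · 462 = 924924. Avoidance count = 3268760 − 924924 = 2343836.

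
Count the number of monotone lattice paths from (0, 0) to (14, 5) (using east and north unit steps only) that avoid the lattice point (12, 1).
Number of paths = 11433

Total paths from (0, 0) to (14, 5): C(19, 14) = 11628. Paths through (12, 1): (paths (0, 0) → (12, 1)) × (paths (12, 1) → (14, 5)) = C(13, 12) · C(6, 2) = 13 · 15 = 195. Avoidance count = 11628 − 195 = 11433.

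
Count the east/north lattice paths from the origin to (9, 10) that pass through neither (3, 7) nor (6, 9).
Number of paths = 67078

Inclusion–exclusion. Total paths: C(19, 9) = 92378. Through P₁: C(10, 3)·C(9, 6) = 10080. Through P₂: C(15, 6)·C(4, 3) = 20020. Since P₁ is strictly southwest of P₂, a monotone path through both must visit P₁ then P₂; paths through both = C(10, 3)·C(5, 3)·C(4, 3) = 4800. Avoid both = 92378 − 10080 − 20020 + 4800 = 67078.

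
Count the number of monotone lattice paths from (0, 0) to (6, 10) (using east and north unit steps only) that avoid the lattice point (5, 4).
Number of paths = 7126

Total paths from (0, 0) to (6, 10): C(16, 6) = 8008. Paths through (5, 4): (paths (0, 0) → (5, 4)) × (paths (5, 4) → (6, 10)) = C(9, 5) · C(7, 1) = 126 · 7 = 882. Avoidance count = 8008 − 882 = 7126.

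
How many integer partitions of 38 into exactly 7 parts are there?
p(38, 7 parts) = 2093

Partitions of n into exactly k parts are in bijection with partitions of n − k into at most k parts (subtract 1 from each part). So p(38, exactly 7) = p(31, parts ≤ 7). Computing via the recurrence p(m, j) = p(m, j−1) + p(m−j, j) gives 2093.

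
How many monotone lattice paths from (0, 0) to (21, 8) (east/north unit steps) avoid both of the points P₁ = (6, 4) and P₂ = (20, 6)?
Number of paths = 2863095

Inclusion–exclusion. Total paths: C(29, 21) = 4292145. Through P₁: C(10, 6)·C(19, 15) = 813960. Through P₂: C(26, 20)·C(3, 1) = 690690. Since P₁ is strictly southwest of P₂, a monotone path through both must visit P₁ then P₂; paths through both = C(10, 6)·C(16, 14)·C(3, 1) = 75600. Avoid both = 4292145 − 813960 − 690690 + 75600 = 2863095.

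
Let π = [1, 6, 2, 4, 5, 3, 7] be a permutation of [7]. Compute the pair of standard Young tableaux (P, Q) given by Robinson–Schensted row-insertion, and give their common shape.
P = [1, 2, 3, 5, 7] / [4] / [6];  Q = [1, 2, 4, 5, 7] / [3] / [6];  common shape = (5, 1, 1)

Row-insert the values π_1, π_2, … into P one at a time, bumping the leftmost entry strictly greater than the inserted value down to the next row. The recording tableau Q records, in position (i, j), the step at which that cell was added to P.
  Insert 1 (step 1): P = [1];  Q = [1]
  Insert 6 (step 2): P = [1, 6];  Q = [1, 2]
  Insert 2 (step 3): P = [1, 2] / [6];  Q = [1, 2] / [3]
  Insert 4 (step 4): P = [1, 2, 4] / [6];  Q = [1, 2, 4] / [3]
  Insert 5 (step 5): P = [1, 2, 4, 5] / [6];  Q = [1, 2, 4, 5] / [3]
  Insert 3 (step 6): P = [1, 2, 3, 5] / [4] / [6];  Q = [1, 2, 4, 5] / [3] / [6]
  Insert 7 (step 7): P = [1, 2, 3, 5, 7] / [4] / [6];  Q = [1, 2, 4, 5, 7] / [3] / [6]
Final shape: (5, 1, 1).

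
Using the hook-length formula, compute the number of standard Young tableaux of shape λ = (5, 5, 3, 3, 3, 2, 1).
# SYT of shape (5, 5, 3, 3, 3, 2, 1) = 1241560320

Hook-length formula: f^λ = n! / Π hook(c), product over all cells c of the Young diagram. For λ = (5, 5, 3, 3, 3, 2, 1), n = 22 boxes. Hook lengths by row (left-to-right, top-to-bottom): [11, 9, 7, 3, 2]; [10, 8, 6, 2, 1]; [7, 5, 3]; [6, 4, 2]; [5, 3, 1]; [3, 1]; [1]. Product of hooks = 905313024000. So f^λ = 22! / 905313024000 = 1124000727777607680000 / 905313024000 = 1241560320.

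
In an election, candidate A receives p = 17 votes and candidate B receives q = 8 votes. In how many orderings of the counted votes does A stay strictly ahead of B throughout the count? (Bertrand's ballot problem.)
Strict-lead orderings = 389367

Total orderings of the 25 votes with 17 for A: C(25, 17) = 1081575. By the Bertrand ballot formula (Cycle Lemma / reflection principle), the number of orderings in which A is strictly ahead of B throughout is (p − q)/(p + q) · C(p + q, p) = (17 − 8)/(17 + 8) · 1081575 = 389367.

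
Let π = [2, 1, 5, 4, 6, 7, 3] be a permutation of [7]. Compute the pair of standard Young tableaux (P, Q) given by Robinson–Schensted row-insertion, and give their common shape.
P = [1, 3, 6, 7] / [2, 4] / [5];  Q = [1, 3, 5, 6] / [2, 4] / [7];  common shape = (4, 2, 1)

Row-insert the values π_1, π_2, … into P one at a time, bumping the leftmost entry strictly greater than the inserted value down to the next row. The recording tableau Q records, in position (i, j), the step at which that cell was added to P.
  Insert 2 (step 1): P = [2];  Q = [1]
  Insert 1 (step 2): P = [1] / [2];  Q = [1] / [2]
  Insert 5 (step 3): P = [1, 5] / [2];  Q = [1, 3] / [2]
  Insert 4 (step 4): P = [1, 4] / [2, 5];  Q = [1, 3] / [2, 4]
  Insert 6 (step 5): P = [1, 4, 6] / [2, 5];  Q = [1, 3, 5] / [2, 4]
  Insert 7 (step 6): P = [1, 4, 6, 7] / [2, 5];  Q = [1, 3, 5, 6] / [2, 4]
  Insert 3 (step 7): P = [1, 3, 6, 7] / [2, 4] / [5];  Q = [1, 3, 5, 6] / [2, 4] / [7]
Final shape: (4, 2, 1).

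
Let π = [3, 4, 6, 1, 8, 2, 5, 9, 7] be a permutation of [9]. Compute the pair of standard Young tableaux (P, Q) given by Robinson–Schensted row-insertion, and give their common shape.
P = [1, 2, 5, 7, 9] / [3, 4, 6, 8];  Q = [1, 2, 3, 5, 8] / [4, 6, 7, 9];  common shape = (5, 4)

Row-insert the values π_1, π_2, … into P one at a time, bumping the leftmost entry strictly greater than the inserted value down to the next row. The recording tableau Q records, in position (i, j), the step at which that cell was added to P.
  Insert 3 (step 1): P = [3];  Q = [1]
  Insert 4 (step 2): P = [3, 4];  Q = [1, 2]
  Insert 6 (step 3): P = [3, 4, 6];  Q = [1, 2, 3]
  Insert 1 (step 4): P = [1, 4, 6] / [3];  Q = [1, 2, 3] / [4]
  Insert 8 (step 5): P = [1, 4, 6, 8] / [3];  Q = [1, 2, 3, 5] / [4]
  Insert 2 (step 6): P = [1, 2, 6, 8] / [3, 4];  Q = [1, 2, 3, 5] / [4, 6]
  Insert 5 (step 7): P = [1, 2, 5, 8] / [3, 4, 6];  Q = [1, 2, 3, 5] / [4, 6, 7]
  Insert 9 (step 8): P = [1, 2, 5, 8, 9] / [3, 4, 6];  Q = [1, 2, 3, 5, 8] / [4, 6, 7]
  Insert 7 (step 9): P = [1, 2, 5, 7, 9] / [3, 4, 6, 8];  Q = [1, 2, 3, 5, 8] / [4, 6, 7, 9]
Final shape: (5, 4).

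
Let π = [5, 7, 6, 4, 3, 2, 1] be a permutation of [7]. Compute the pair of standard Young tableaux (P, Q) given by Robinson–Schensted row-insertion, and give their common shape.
P = [1, 6] / [2] / [3] / [4] / [5] / [7];  Q = [1, 2] / [3] / [4] / [5] / [6] / [7];  common shape = (2, 1, 1, 1, 1, 1)

Row-insert the values π_1, π_2, … into P one at a time, bumping the leftmost entry strictly greater than the inserted value down to the next row. The recording tableau Q records, in position (i, j), the step at which that cell was added to P.
  Insert 5 (step 1): P = [5];  Q = [1]
  Insert 7 (step 2): P = [5, 7];  Q = [1, 2]
  Insert 6 (step 3): P = [5, 6] / [7];  Q = [1, 2] / [3]
  Insert 4 (step 4): P = [4, 6] / [5] / [7];  Q = [1, 2] / [3] / [4]
  Insert 3 (step 5): P = [3, 6] / [4] / [5] / [7];  Q = [1, 2] / [3] / [4] / [5]
  Insert 2 (step 6): P = [2, 6] / [3] / [4] / [5] / [7];  Q = [1, 2] / [3] / [4] / [5] / [6]
  Insert 1 (step 7): P = [1, 6] / [2] / [3] / [4] / [5] / [7];  Q = [1, 2] / [3] / [4] / [5] / [6] / [7]
Final shape: (2, 1, 1, 1, 1, 1).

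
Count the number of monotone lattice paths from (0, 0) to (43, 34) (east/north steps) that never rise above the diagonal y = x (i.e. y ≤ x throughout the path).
Number of paths = 1849916347365697626750

By the reflection principle (André's argument), the number of monotone paths to (43, 34) with n ≤ m that never go above y = x is C(77, 43) − C(77, 44) = 8139631928409069557700 − 6289715581043371930950 = 1849916347365697626750.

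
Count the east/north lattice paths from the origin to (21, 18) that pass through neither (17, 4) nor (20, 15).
Number of paths = 49357771410

Inclusion–exclusion. Total paths: C(39, 21) = 62359143990. Through P₁: C(21, 17)·C(18, 4) = 18314100. Through P₂: C(35, 20)·C(4, 1) = 12991772640. Since P₁ is strictly southwest of P₂, a monotone path through both must visit P₁ then P₂; paths through both = C(21, 17)·C(14, 3)·C(4, 1) = 8714160. Avoid both = 62359143990 − 18314100 − 12991772640 + 8714160 = 49357771410.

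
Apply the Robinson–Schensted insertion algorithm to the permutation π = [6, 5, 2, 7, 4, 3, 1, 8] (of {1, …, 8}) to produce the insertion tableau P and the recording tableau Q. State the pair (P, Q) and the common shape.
P = [1, 3, 8] / [2, 7] / [4] / [5] / [6];  Q = [1, 4, 8] / [2, 5] / [3] / [6] / [7];  common shape = (3, 2, 1, 1, 1)

Row-insert the values π_1, π_2, … into P one at a time, bumping the leftmost entry strictly greater than the inserted value down to the next row. The recording tableau Q records, in position (i, j), the step at which that cell was added to P.
  Insert 6 (step 1): P = [6];  Q = [1]
  Insert 5 (step 2): P = [5] / [6];  Q = [1] / [2]
  Insert 2 (step 3): P = [2] / [5] / [6];  Q = [1] / [2] / [3]
  Insert 7 (step 4): P = [2, 7] / [5] / [6];  Q = [1, 4] / [2] / [3]
  Insert 4 (step 5): P = [2, 4] / [5, 7] / [6];  Q = [1, 4] / [2, 5] / [3]
  Insert 3 (step 6): P = [2, 3] / [4, 7] / [5] / [6];  Q = [1, 4] / [2, 5] / [3] / [6]
  Insert 1 (step 7): P = [1, 3] / [2, 7] / [4] / [5] / [6];  Q = [1, 4] / [2, 5] / [3] / [6] / [7]
  Insert 8 (step 8): P = [1, 3, 8] / [2, 7] / [4] / [5] / [6];  Q = [1, 4, 8] / [2, 5] / [3] / [6] / [7]
Final shape: (3, 2, 1, 1, 1).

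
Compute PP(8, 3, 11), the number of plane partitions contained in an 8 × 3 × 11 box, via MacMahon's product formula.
PP(8, 3, 11) = 4783805983320

Evaluate the triple product over i = 1..8, j = 1..3, k = 1..11. The factors are (2/1) · (3/2) · (4/3) · (5/4) · (6/5) · (7/6) · (8/7) · (9/8) · … (264 factors total). The numerators and denominators telescope so the product is an integer; carrying out the multiplication exactly gives PP(8, 3, 11) = 4783805983320.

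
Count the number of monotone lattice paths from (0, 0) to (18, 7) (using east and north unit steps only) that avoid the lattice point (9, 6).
Number of paths = 430650

Total paths from (0, 0) to (18, 7): C(25, 18) = 480700. Paths through (9, 6): (paths (0, 0) → (9, 6)) × (paths (9, 6) → (18, 7)) = C(15, 9) · C(10, 9) = 5005 · 10 = 50050. Avoidance count = 480700 − 50050 = 430650.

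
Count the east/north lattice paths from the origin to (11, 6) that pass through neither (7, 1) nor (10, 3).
Number of paths = 10544

Inclusion–exclusion. Total paths: C(17, 11) = 12376. Through P₁: C(8, 7)·C(9, 4) = 1008. Through P₂: C(13, 10)·C(4, 1) = 1144. Since P₁ is strictly southwest of P₂, a monotone path through both must visit P₁ then P₂; paths through both = C(8, 7)·C(5, 3)·C(4, 1) = 320. Avoid both = 12376 − 1008 − 1144 + 320 = 10544.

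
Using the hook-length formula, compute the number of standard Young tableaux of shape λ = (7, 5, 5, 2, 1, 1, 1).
# SYT of shape (7, 5, 5, 2, 1, 1, 1) = 1961028608

Hook-length formula: f^λ = n! / Π hook(c), product over all cells c of the Young diagram. For λ = (7, 5, 5, 2, 1, 1, 1), n = 22 boxes. Hook lengths by row (left-to-right, top-to-bottom): [13, 9, 7, 6, 5, 2, 1]; [10, 6, 4, 3, 2]; [9, 5, 3, 2, 1]; [5, 1]; [3]; [2]; [1]. Product of hooks = 573168960000. So f^λ = 22! / 573168960000 = 1124000727777607680000 / 573168960000 = 1961028608.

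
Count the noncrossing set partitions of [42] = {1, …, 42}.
C_42 = 39044429911904443959240

These noncrossing partitions are counted by the Catalan number C_n = (1/(n + 1)) · C(2n, n). For n = 42: C_42 = (1/43) · C(84, 42) = 1678910486211891090247320/43 = 39044429911904443959240.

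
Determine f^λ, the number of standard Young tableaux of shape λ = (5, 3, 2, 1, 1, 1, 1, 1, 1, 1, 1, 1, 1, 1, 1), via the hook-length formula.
# SYT of shape (5, 3, 2, 1, 1, 1, 1, 1, 1, 1, 1, 1, 1, 1, 1) = 3828825

Hook-length formula: f^λ = n! / Π hook(c), product over all cells c of the Young diagram. For λ = (5, 3, 2, 1, 1, 1, 1, 1, 1, 1, 1, 1, 1, 1, 1), n = 22 boxes. Hook lengths by row (left-to-right, top-to-bottom): [19, 6, 4, 2, 1]; [16, 3, 1]; [14, 1]; [12]; [11]; [10]; [9]; [8]; [7]; [6]; [5]; [4]; [3]; [2]; [1]. Product of hooks = 293562836582400. So f^λ = 22! / 293562836582400 = 1124000727777607680000 / 293562836582400 = 3828825.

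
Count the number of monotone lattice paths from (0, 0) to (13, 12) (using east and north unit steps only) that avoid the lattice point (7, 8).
Number of paths = 3848950

Total paths from (0, 0) to (13, 12): C(25, 13) = 5200300. Paths through (7, 8): (paths (0, 0) → (7, 8)) × (paths (7, 8) → (13, 12)) = C(15, 7) · C(10, 6) = 6435 · 210 = 1351350. Avoidance count = 5200300 − 1351350 = 3848950.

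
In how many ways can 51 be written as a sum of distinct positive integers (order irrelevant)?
q(51) = 4097

A partition into distinct parts is a strictly decreasing sequence summing to n. The recurrence d(n, m) = d(n, m−1) + d(n−m, m−1) (use part m at most once) with q(n) = d(n, n) gives q(51) = 4097. (Euler's theorem: # distinct-part partitions = # odd-part partitions.)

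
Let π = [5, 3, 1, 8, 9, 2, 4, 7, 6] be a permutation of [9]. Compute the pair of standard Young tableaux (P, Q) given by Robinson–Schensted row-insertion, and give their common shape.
P = [1, 2, 4, 6] / [3, 7, 9] / [5, 8];  Q = [1, 4, 5, 8] / [2, 6, 7] / [3, 9];  common shape = (4, 3, 2)

Row-insert the values π_1, π_2, … into P one at a time, bumping the leftmost entry strictly greater than the inserted value down to the next row. The recording tableau Q records, in position (i, j), the step at which that cell was added to P.
  Insert 5 (step 1): P = [5];  Q = [1]
  Insert 3 (step 2): P = [3] / [5];  Q = [1] / [2]
  Insert 1 (step 3): P = [1] / [3] / [5];  Q = [1] / [2] / [3]
  Insert 8 (step 4): P = [1, 8] / [3] / [5];  Q = [1, 4] / [2] / [3]
  Insert 9 (step 5): P = [1, 8, 9] / [3] / [5];  Q = [1, 4, 5] / [2] / [3]
  Insert 2 (step 6): P = [1, 2, 9] / [3, 8] / [5];  Q = [1, 4, 5] / [2, 6] / [3]
  Insert 4 (step 7): P = [1, 2, 4] / [3, 8, 9] / [5];  Q = [1, 4, 5] / [2, 6, 7] / [3]
  Insert 7 (step 8): P = [1, 2, 4, 7] / [3, 8, 9] / [5];  Q = [1, 4, 5, 8] / [2, 6, 7] / [3]
  Insert 6 (step 9): P = [1, 2, 4, 6] / [3, 7, 9] / [5, 8];  Q = [1, 4, 5, 8] / [2, 6, 7] / [3, 9]
Final shape: (4, 3, 2).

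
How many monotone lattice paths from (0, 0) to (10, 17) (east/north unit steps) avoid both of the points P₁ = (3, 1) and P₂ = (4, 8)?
Number of paths = 5138342

Inclusion–exclusion. Total paths: C(27, 10) = 8436285. Through P₁: C(4, 3)·C(23, 7) = 980628. Through P₂: C(12, 4)·C(15, 6) = 2477475. Since P₁ is strictly southwest of P₂, a monotone path through both must visit P₁ then P₂; paths through both = C(4, 3)·C(8, 1)·C(15, 6) = 160160. Avoid both = 8436285 − 980628 − 2477475 + 160160 = 5138342.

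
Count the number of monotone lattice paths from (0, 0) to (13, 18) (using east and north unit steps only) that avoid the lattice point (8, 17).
Number of paths = 199763625

Total paths from (0, 0) to (13, 18): C(31, 13) = 206253075. Paths through (8, 17): (paths (0, 0) → (8, 17)) × (paths (8, 17) → (13, 18)) = C(25, 8) · C(6, 5) = 1081575 · 6 = 6489450. Avoidance count = 206253075 − 6489450 = 199763625.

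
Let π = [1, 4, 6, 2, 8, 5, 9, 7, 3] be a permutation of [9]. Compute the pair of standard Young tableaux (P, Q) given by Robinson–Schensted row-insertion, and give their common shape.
P = [1, 2, 3, 7, 9] / [4, 5, 8] / [6];  Q = [1, 2, 3, 5, 7] / [4, 6, 8] / [9];  common shape = (5, 3, 1)

Row-insert the values π_1, π_2, … into P one at a time, bumping the leftmost entry strictly greater than the inserted value down to the next row. The recording tableau Q records, in position (i, j), the step at which that cell was added to P.
  Insert 1 (step 1): P = [1];  Q = [1]
  Insert 4 (step 2): P = [1, 4];  Q = [1, 2]
  Insert 6 (step 3): P = [1, 4, 6];  Q = [1, 2, 3]
  Insert 2 (step 4): P = [1, 2, 6] / [4];  Q = [1, 2, 3] / [4]
  Insert 8 (step 5): P = [1, 2, 6, 8] / [4];  Q = [1, 2, 3, 5] / [4]
  Insert 5 (step 6): P = [1, 2, 5, 8] / [4, 6];  Q = [1, 2, 3, 5] / [4, 6]
  Insert 9 (step 7): P = [1, 2, 5, 8, 9] / [4, 6];  Q = [1, 2, 3, 5, 7] / [4, 6]
  Insert 7 (step 8): P = [1, 2, 5, 7, 9] / [4, 6, 8];  Q = [1, 2, 3, 5, 7] / [4, 6, 8]
  Insert 3 (step 9): P = [1, 2, 3, 7, 9] / [4, 5, 8] / [6];  Q = [1, 2, 3, 5, 7] / [4, 6, 8] / [9]
Final shape: (5, 3, 1).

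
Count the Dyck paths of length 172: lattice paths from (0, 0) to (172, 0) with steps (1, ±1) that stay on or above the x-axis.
C_86 = 4180080073556524734514695828170907458428751314320

These Dyck paths are counted by the Catalan number C_n = (1/(n + 1)) · C(2n, n). For n = 86: C_86 = (1/87) · C(172, 86) = 363666966399417651902778537050868948883301364345840/87 = 4180080073556524734514695828170907458428751314320.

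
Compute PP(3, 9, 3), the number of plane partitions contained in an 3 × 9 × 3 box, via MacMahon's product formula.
PP(3, 9, 3) = 572572

Evaluate the triple product over i = 1..3, j = 1..9, k = 1..3. The factors are (2/1) · (3/2) · (4/3) · (3/2) · (4/3) · (5/4) · (4/3) · (5/4) · … (81 factors total). The numerators and denominators telescope so the product is an integer; carrying out the multiplication exactly gives PP(3, 9, 3) = 572572.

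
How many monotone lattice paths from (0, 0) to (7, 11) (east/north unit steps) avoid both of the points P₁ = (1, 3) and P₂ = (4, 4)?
Number of paths = 13332

Inclusion–exclusion. Total paths: C(18, 7) = 31824. Through P₁: C(4, 1)·C(14, 6) = 12012. Through P₂: C(8, 4)·C(10, 3) = 8400. Since P₁ is strictly southwest of P₂, a monotone path through both must visit P₁ then P₂; paths through both = C(4, 1)·C(4, 3)·C(10, 3) = 1920. Avoid both = 31824 − 12012 − 8400 + 1920 = 13332.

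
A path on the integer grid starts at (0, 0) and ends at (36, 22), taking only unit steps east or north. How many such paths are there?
Number of paths = 5621728217559090

A monotone lattice path from (0, 0) to (36, 22) consists of 36 east steps and 22 north steps in some order, so it is determined by which 36 of the 58 steps are east. The count is C(58, 36) = 5621728217559090.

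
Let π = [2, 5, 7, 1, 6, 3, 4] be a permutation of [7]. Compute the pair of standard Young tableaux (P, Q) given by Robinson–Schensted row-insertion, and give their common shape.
P = [1, 3, 4] / [2, 5, 6] / [7];  Q = [1, 2, 3] / [4, 5, 7] / [6];  common shape = (3, 3, 1)

Row-insert the values π_1, π_2, … into P one at a time, bumping the leftmost entry strictly greater than the inserted value down to the next row. The recording tableau Q records, in position (i, j), the step at which that cell was added to P.
  Insert 2 (step 1): P = [2];  Q = [1]
  Insert 5 (step 2): P = [2, 5];  Q = [1, 2]
  Insert 7 (step 3): P = [2, 5, 7];  Q = [1, 2, 3]
  Insert 1 (step 4): P = [1, 5, 7] / [2];  Q = [1, 2, 3] / [4]
  Insert 6 (step 5): P = [1, 5, 6] / [2, 7];  Q = [1, 2, 3] / [4, 5]
  Insert 3 (step 6): P = [1, 3, 6] / [2, 5] / [7];  Q = [1, 2, 3] / [4, 5] / [6]
  Insert 4 (step 7): P = [1, 3, 4] / [2, 5, 6] / [7];  Q = [1, 2, 3] / [4, 5, 7] / [6]
Final shape: (3, 3, 1).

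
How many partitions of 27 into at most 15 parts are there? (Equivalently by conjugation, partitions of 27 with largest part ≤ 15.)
p(27, parts ≤ 15) = 2815

Use the recurrence p(n, m) = p(n, m−1) + p(n−m, m): either the largest part is < m (count p(n, m−1)) or the largest part is exactly m (remove one copy of m, count p(n−m, m)). With p(0, ·) = 1 this gives p(27, parts ≤ 15) = 2815. (By conjugating Young diagrams, this also counts partitions of 27 into at most 15 parts.)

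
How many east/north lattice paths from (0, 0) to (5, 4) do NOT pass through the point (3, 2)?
Number of paths = 66

Total paths from (0, 0) to (5, 4): C(9, 5) = 126. Paths through (3, 2): (paths (0, 0) → (3, 2)) × (paths (3, 2) → (5, 4)) = C(5, 3) · C(4, 2) = 10 · 6 = 60. Avoidance count = 126 − 60 = 66.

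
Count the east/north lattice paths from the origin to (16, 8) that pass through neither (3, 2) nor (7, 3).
Number of paths = 324011

Inclusion–exclusion. Total paths: C(24, 16) = 735471. Through P₁: C(5, 3)·C(19, 13) = 271320. Through P₂: C(10, 7)·C(14, 9) = 240240. Since P₁ is strictly southwest of P₂, a monotone path through both must visit P₁ then P₂; paths through both = C(5, 3)·C(5, 4)·C(14, 9) = 100100. Avoid both = 735471 − 271320 − 240240 + 100100 = 324011.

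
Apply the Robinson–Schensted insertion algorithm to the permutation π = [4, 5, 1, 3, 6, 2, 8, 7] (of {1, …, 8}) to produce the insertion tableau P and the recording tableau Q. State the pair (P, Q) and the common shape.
P = [1, 2, 6, 7] / [3, 5, 8] / [4];  Q = [1, 2, 5, 7] / [3, 4, 8] / [6];  common shape = (4, 3, 1)

Row-insert the values π_1, π_2, … into P one at a time, bumping the leftmost entry strictly greater than the inserted value down to the next row. The recording tableau Q records, in position (i, j), the step at which that cell was added to P.
  Insert 4 (step 1): P = [4];  Q = [1]
  Insert 5 (step 2): P = [4, 5];  Q = [1, 2]
  Insert 1 (step 3): P = [1, 5] / [4];  Q = [1, 2] / [3]
  Insert 3 (step 4): P = [1, 3] / [4, 5];  Q = [1, 2] / [3, 4]
  Insert 6 (step 5): P = [1, 3, 6] / [4, 5];  Q = [1, 2, 5] / [3, 4]
  Insert 2 (step 6): P = [1, 2, 6] / [3, 5] / [4];  Q = [1, 2, 5] / [3, 4] / [6]
  Insert 8 (step 7): P = [1, 2, 6, 8] / [3, 5] / [4];  Q = [1, 2, 5, 7] / [3, 4] / [6]
  Insert 7 (step 8): P = [1, 2, 6, 7] / [3, 5, 8] / [4];  Q = [1, 2, 5, 7] / [3, 4, 8] / [6]
Final shape: (4, 3, 1).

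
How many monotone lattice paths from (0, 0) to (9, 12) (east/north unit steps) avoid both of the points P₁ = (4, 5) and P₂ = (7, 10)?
Number of paths = 119786

Inclusion–exclusion. Total paths: C(21, 9) = 293930. Through P₁: C(9, 4)·C(12, 5) = 99792. Through P₂: C(17, 7)·C(4, 2) = 116688. Since P₁ is strictly southwest of P₂, a monotone path through both must visit P₁ then P₂; paths through both = C(9, 4)·C(8, 3)·C(4, 2) = 42336. Avoid both = 293930 − 99792 − 116688 + 42336 = 119786.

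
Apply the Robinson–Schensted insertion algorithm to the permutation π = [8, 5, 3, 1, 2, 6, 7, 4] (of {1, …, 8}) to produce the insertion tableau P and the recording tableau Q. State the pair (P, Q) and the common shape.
P = [1, 2, 4, 7] / [3, 6] / [5] / [8];  Q = [1, 5, 6, 7] / [2, 8] / [3] / [4];  common shape = (4, 2, 1, 1)

Row-insert the values π_1, π_2, … into P one at a time, bumping the leftmost entry strictly greater than the inserted value down to the next row. The recording tableau Q records, in position (i, j), the step at which that cell was added to P.
  Insert 8 (step 1): P = [8];  Q = [1]
  Insert 5 (step 2): P = [5] / [8];  Q = [1] / [2]
  Insert 3 (step 3): P = [3] / [5] / [8];  Q = [1] / [2] / [3]
  Insert 1 (step 4): P = [1] / [3] / [5] / [8];  Q = [1] / [2] / [3] / [4]
  Insert 2 (step 5): P = [1, 2] / [3] / [5] / [8];  Q = [1, 5] / [2] / [3] / [4]
  Insert 6 (step 6): P = [1, 2, 6] / [3] / [5] / [8];  Q = [1, 5, 6] / [2] / [3] / [4]
  Insert 7 (step 7): P = [1, 2, 6, 7] / [3] / [5] / [8];  Q = [1, 5, 6, 7] / [2] / [3] / [4]
  Insert 4 (step 8): P = [1, 2, 4, 7] / [3, 6] / [5] / [8];  Q = [1, 5, 6, 7] / [2, 8] / [3] / [4]
Final shape: (4, 2, 1, 1).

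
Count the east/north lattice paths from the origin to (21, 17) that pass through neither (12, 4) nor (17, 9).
Number of paths = 26556213530

Inclusion–exclusion. Total paths: C(38, 21) = 28781143380. Through P₁: C(16, 12)·C(22, 9) = 905304400. Through P₂: C(26, 17)·C(12, 4) = 1546652250. Since P₁ is strictly southwest of P₂, a monotone path through both must visit P₁ then P₂; paths through both = C(16, 12)·C(10, 5)·C(12, 4) = 227026800. Avoid both = 28781143380 − 905304400 − 1546652250 + 227026800 = 26556213530.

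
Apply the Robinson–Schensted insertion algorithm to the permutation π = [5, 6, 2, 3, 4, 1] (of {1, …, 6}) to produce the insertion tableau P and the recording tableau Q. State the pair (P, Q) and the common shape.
P = [1, 3, 4] / [2, 6] / [5];  Q = [1, 2, 5] / [3, 4] / [6];  common shape = (3, 2, 1)

Row-insert the values π_1, π_2, … into P one at a time, bumping the leftmost entry strictly greater than the inserted value down to the next row. The recording tableau Q records, in position (i, j), the step at which that cell was added to P.
  Insert 5 (step 1): P = [5];  Q = [1]
  Insert 6 (step 2): P = [5, 6];  Q = [1, 2]
  Insert 2 (step 3): P = [2, 6] / [5];  Q = [1, 2] / [3]
  Insert 3 (step 4): P = [2, 3] / [5, 6];  Q = [1, 2] / [3, 4]
  Insert 4 (step 5): P = [2, 3, 4] / [5, 6];  Q = [1, 2, 5] / [3, 4]
  Insert 1 (step 6): P = [1, 3, 4] / [2, 6] / [5];  Q = [1, 2, 5] / [3, 4] / [6]
Final shape: (3, 2, 1).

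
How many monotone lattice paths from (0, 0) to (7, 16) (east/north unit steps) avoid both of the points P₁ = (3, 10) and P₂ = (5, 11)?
Number of paths = 111387

Inclusion–exclusion. Total paths: C(23, 7) = 245157. Through P₁: C(13, 3)·C(10, 4) = 60060. Through P₂: C(16, 5)·C(7, 2) = 91728. Since P₁ is strictly southwest of P₂, a monotone path through both must visit P₁ then P₂; paths through both = C(13, 3)·C(3, 2)·C(7, 2) = 18018. Avoid both = 245157 − 60060 − 91728 + 18018 = 111387.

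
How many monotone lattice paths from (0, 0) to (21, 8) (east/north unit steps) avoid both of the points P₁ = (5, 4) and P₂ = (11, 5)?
Number of paths = 2684679

Inclusion–exclusion. Total paths: C(29, 21) = 4292145. Through P₁: C(9, 5)·C(20, 16) = 610470. Through P₂: C(16, 11)·C(13, 10) = 1249248. Since P₁ is strictly southwest of P₂, a monotone path through both must visit P₁ then P₂; paths through both = C(9, 5)·C(7, 6)·C(13, 10) = 252252. Avoid both = 4292145 − 610470 − 1249248 + 252252 = 2684679.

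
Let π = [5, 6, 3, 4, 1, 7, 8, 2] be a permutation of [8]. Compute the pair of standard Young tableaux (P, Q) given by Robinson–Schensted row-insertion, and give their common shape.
P = [1, 2, 7, 8] / [3, 4] / [5, 6];  Q = [1, 2, 6, 7] / [3, 4] / [5, 8];  common shape = (4, 2, 2)

Row-insert the values π_1, π_2, … into P one at a time, bumping the leftmost entry strictly greater than the inserted value down to the next row. The recording tableau Q records, in position (i, j), the step at which that cell was added to P.
  Insert 5 (step 1): P = [5];  Q = [1]
  Insert 6 (step 2): P = [5, 6];  Q = [1, 2]
  Insert 3 (step 3): P = [3, 6] / [5];  Q = [1, 2] / [3]
  Insert 4 (step 4): P = [3, 4] / [5, 6];  Q = [1, 2] / [3, 4]
  Insert 1 (step 5): P = [1, 4] / [3, 6] / [5];  Q = [1, 2] / [3, 4] / [5]
  Insert 7 (step 6): P = [1, 4, 7] / [3, 6] / [5];  Q = [1, 2, 6] / [3, 4] / [5]
  Insert 8 (step 7): P = [1, 4, 7, 8] / [3, 6] / [5];  Q = [1, 2, 6, 7] / [3, 4] / [5]
  Insert 2 (step 8): P = [1, 2, 7, 8] / [3, 4] / [5, 6];  Q = [1, 2, 6, 7] / [3, 4] / [5, 8]
Final shape: (4, 2, 2).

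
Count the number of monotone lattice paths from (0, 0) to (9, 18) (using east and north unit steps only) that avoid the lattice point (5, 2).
Number of paths = 4585080

Total paths from (0, 0) to (9, 18): C(27, 9) = 4686825. Paths through (5, 2): (paths (0, 0) → (5, 2)) × (paths (5, 2) → (9, 18)) = C(7, 5) · C(20, 4) = 21 · 4845 = 101745. Avoidance count = 4686825 − 101745 = 4585080.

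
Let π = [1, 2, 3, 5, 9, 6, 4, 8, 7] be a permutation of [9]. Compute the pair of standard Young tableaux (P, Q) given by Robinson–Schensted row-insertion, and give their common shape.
P = [1, 2, 3, 4, 6, 7] / [5, 8] / [9];  Q = [1, 2, 3, 4, 5, 8] / [6, 9] / [7];  common shape = (6, 2, 1)

Row-insert the values π_1, π_2, … into P one at a time, bumping the leftmost entry strictly greater than the inserted value down to the next row. The recording tableau Q records, in position (i, j), the step at which that cell was added to P.
  Insert 1 (step 1): P = [1];  Q = [1]
  Insert 2 (step 2): P = [1, 2];  Q = [1, 2]
  Insert 3 (step 3): P = [1, 2, 3];  Q = [1, 2, 3]
  Insert 5 (step 4): P = [1, 2, 3, 5];  Q = [1, 2, 3, 4]
  Insert 9 (step 5): P = [1, 2, 3, 5, 9];  Q = [1, 2, 3, 4, 5]
  Insert 6 (step 6): P = [1, 2, 3, 5, 6] / [9];  Q = [1, 2, 3, 4, 5] / [6]
  Insert 4 (step 7): P = [1, 2, 3, 4, 6] / [5] / [9];  Q = [1, 2, 3, 4, 5] / [6] / [7]
  Insert 8 (step 8): P = [1, 2, 3, 4, 6, 8] / [5] / [9];  Q = [1, 2, 3, 4, 5, 8] / [6] / [7]
  Insert 7 (step 9): P = [1, 2, 3, 4, 6, 7] / [5, 8] / [9];  Q = [1, 2, 3, 4, 5, 8] / [6, 9] / [7]
Final shape: (6, 2, 1).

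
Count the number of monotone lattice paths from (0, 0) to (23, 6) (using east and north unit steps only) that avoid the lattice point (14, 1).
Number of paths = 444990

Total paths from (0, 0) to (23, 6): C(29, 23) = 475020. Paths through (14, 1): (paths (0, 0) → (14, 1)) × (paths (14, 1) → (23, 6)) = C(15, 14) · C(14, 9) = 15 · 2002 = 30030. Avoidance count = 475020 − 30030 = 444990.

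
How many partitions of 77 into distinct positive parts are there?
q(77) = 58499

A partition into distinct parts is a strictly decreasing sequence summing to n. The recurrence d(n, m) = d(n, m−1) + d(n−m, m−1) (use part m at most once) with q(n) = d(n, n) gives q(77) = 58499. (Euler's theorem: # distinct-part partitions = # odd-part partitions.)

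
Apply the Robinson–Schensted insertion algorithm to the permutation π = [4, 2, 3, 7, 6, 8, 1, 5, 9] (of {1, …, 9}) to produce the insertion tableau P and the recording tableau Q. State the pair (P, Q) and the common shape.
P = [1, 3, 5, 8, 9] / [2, 6] / [4, 7];  Q = [1, 3, 4, 6, 9] / [2, 5] / [7, 8];  common shape = (5, 2, 2)

Row-insert the values π_1, π_2, … into P one at a time, bumping the leftmost entry strictly greater than the inserted value down to the next row. The recording tableau Q records, in position (i, j), the step at which that cell was added to P.
  Insert 4 (step 1): P = [4];  Q = [1]
  Insert 2 (step 2): P = [2] / [4];  Q = [1] / [2]
  Insert 3 (step 3): P = [2, 3] / [4];  Q = [1, 3] / [2]
  Insert 7 (step 4): P = [2, 3, 7] / [4];  Q = [1, 3, 4] / [2]
  Insert 6 (step 5): P = [2, 3, 6] / [4, 7];  Q = [1, 3, 4] / [2, 5]
  Insert 8 (step 6): P = [2, 3, 6, 8] / [4, 7];  Q = [1, 3, 4, 6] / [2, 5]
  Insert 1 (step 7): P = [1, 3, 6, 8] / [2, 7] / [4];  Q = [1, 3, 4, 6] / [2, 5] / [7]
  Insert 5 (step 8): P = [1, 3, 5, 8] / [2, 6] / [4, 7];  Q = [1, 3, 4, 6] / [2, 5] / [7, 8]
  Insert 9 (step 9): P = [1, 3, 5, 8, 9] / [2, 6] / [4, 7];  Q = [1, 3, 4, 6, 9] / [2, 5] / [7, 8]
Final shape: (5, 2, 2).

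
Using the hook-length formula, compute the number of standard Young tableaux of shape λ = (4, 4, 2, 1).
# SYT of shape (4, 4, 2, 1) = 1320

Hook-length formula: f^λ = n! / Π hook(c), product over all cells c of the Young diagram. For λ = (4, 4, 2, 1), n = 11 boxes. Hook lengths by row (left-to-right, top-to-bottom): [7, 5, 3, 2]; [6, 4, 2, 1]; [3, 1]; [1]. Product of hooks = 30240. So f^λ = 11! / 30240 = 39916800 / 30240 = 1320.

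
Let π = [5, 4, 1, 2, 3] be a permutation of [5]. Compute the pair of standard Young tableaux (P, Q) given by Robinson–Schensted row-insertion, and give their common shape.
P = [1, 2, 3] / [4] / [5];  Q = [1, 4, 5] / [2] / [3];  common shape = (3, 1, 1)

Row-insert the values π_1, π_2, … into P one at a time, bumping the leftmost entry strictly greater than the inserted value down to the next row. The recording tableau Q records, in position (i, j), the step at which that cell was added to P.
  Insert 5 (step 1): P = [5];  Q = [1]
  Insert 4 (step 2): P = [4] / [5];  Q = [1] / [2]
  Insert 1 (step 3): P = [1] / [4] / [5];  Q = [1] / [2] / [3]
  Insert 2 (step 4): P = [1, 2] / [4] / [5];  Q = [1, 4] / [2] / [3]
  Insert 3 (step 5): P = [1, 2, 3] / [4] / [5];  Q = [1, 4, 5] / [2] / [3]
Final shape: (3, 1, 1).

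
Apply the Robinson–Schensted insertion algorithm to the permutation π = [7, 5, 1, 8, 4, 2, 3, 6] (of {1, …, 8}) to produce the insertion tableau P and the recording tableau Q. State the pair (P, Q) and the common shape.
P = [1, 2, 3, 6] / [4, 8] / [5] / [7];  Q = [1, 4, 7, 8] / [2, 5] / [3] / [6];  common shape = (4, 2, 1, 1)

Row-insert the values π_1, π_2, … into P one at a time, bumping the leftmost entry strictly greater than the inserted value down to the next row. The recording tableau Q records, in position (i, j), the step at which that cell was added to P.
  Insert 7 (step 1): P = [7];  Q = [1]
  Insert 5 (step 2): P = [5] / [7];  Q = [1] / [2]
  Insert 1 (step 3): P = [1] / [5] / [7];  Q = [1] / [2] / [3]
  Insert 8 (step 4): P = [1, 8] / [5] / [7];  Q = [1, 4] / [2] / [3]
  Insert 4 (step 5): P = [1, 4] / [5, 8] / [7];  Q = [1, 4] / [2, 5] / [3]
  Insert 2 (step 6): P = [1, 2] / [4, 8] / [5] / [7];  Q = [1, 4] / [2, 5] / [3] / [6]
  Insert 3 (step 7): P = [1, 2, 3] / [4, 8] / [5] / [7];  Q = [1, 4, 7] / [2, 5] / [3] / [6]
  Insert 6 (step 8): P = [1, 2, 3, 6] / [4, 8] / [5] / [7];  Q = [1, 4, 7, 8] / [2, 5] / [3] / [6]
Final shape: (4, 2, 1, 1).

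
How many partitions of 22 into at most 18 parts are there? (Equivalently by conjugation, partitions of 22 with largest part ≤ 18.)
p(22, parts ≤ 18) = 995

Use the recurrence p(n, m) = p(n, m−1) + p(n−m, m): either the largest part is < m (count p(n, m−1)) or the largest part is exactly m (remove one copy of m, count p(n−m, m)). With p(0, ·) = 1 this gives p(22, parts ≤ 18) = 995. (By conjugating Young diagrams, this also counts partitions of 22 into at most 18 parts.)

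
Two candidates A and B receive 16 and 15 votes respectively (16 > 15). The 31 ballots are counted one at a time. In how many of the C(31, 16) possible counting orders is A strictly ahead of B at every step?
Strict-lead orderings = 9694845

Total orderings of the 31 votes with 16 for A: C(31, 16) = 300540195. By the Bertrand ballot formula (Cycle Lemma / reflection principle), the number of orderings in which A is strictly ahead of B throughout is (p − q)/(p + q) · C(p + q, p) = (16 − 15)/(16 + 15) · 300540195 = 9694845.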